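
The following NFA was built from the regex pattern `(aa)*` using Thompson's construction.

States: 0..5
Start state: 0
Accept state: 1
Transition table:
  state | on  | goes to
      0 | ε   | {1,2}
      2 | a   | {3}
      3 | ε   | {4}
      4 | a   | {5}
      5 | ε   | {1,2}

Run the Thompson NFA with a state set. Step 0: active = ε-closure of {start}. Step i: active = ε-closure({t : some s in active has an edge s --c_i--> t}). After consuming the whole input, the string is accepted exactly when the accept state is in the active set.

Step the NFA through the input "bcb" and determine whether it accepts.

initial (ε-close {0}): {0,1,2}
'b' @ 1: {}  — state set empty
rest 'cb' ignored (set empty)
end set {} — state 1 not in

Answer: REJECT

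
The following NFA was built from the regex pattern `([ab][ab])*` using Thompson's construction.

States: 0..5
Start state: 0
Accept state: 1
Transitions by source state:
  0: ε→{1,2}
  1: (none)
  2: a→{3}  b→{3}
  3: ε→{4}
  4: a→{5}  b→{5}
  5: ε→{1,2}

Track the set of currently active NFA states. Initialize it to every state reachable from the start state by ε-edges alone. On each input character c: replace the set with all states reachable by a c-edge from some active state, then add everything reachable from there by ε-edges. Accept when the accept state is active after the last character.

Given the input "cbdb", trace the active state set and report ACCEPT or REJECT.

S₀ = ε-closure({0}) = {0,1,2}
'c' @ 1: {}  — no active states
rest 'bdb' ignored (set empty)
after full input: {}  (accept=1 not in)

Answer: REJECT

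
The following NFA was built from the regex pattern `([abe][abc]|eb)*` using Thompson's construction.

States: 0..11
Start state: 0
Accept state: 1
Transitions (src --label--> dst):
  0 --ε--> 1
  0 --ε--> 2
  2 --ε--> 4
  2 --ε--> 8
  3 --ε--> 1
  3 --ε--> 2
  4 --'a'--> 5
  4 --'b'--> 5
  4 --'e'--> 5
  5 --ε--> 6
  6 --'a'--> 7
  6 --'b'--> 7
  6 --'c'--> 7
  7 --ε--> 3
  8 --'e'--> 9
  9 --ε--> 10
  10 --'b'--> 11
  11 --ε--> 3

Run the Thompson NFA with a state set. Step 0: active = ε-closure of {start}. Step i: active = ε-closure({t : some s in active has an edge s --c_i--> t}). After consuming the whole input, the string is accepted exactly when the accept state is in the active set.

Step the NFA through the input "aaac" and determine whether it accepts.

Answer: ACCEPT

Derivation:
start: ε-closure({0}) = {0,1,2,4,8}
'a' @ 1: {5,6}
'a' @ 2: {1,2,3,4,7,8}  (accept∈set)
'a' @ 3: {5,6}
'c' @ 4: {1,2,3,4,7,8}  (accept∈set)
after full input: {1,2,3,4,7,8}  (accept=1 in)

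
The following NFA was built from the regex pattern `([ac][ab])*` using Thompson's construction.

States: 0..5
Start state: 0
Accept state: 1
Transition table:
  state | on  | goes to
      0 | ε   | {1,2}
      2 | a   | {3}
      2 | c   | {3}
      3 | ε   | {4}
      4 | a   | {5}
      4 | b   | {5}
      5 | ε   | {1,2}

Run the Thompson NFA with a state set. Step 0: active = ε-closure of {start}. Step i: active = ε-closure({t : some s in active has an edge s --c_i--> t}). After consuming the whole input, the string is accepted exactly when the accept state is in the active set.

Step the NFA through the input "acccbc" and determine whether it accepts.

Answer: REJECT

Trace:
initial (ε-close {0}): {0,1,2}
'a' @ 1: {3,4}
'c' @ 2: {}  — dead — no transitions
rest 'ccbc' ignored (set empty)
after full input: {}  (accept=1 not in)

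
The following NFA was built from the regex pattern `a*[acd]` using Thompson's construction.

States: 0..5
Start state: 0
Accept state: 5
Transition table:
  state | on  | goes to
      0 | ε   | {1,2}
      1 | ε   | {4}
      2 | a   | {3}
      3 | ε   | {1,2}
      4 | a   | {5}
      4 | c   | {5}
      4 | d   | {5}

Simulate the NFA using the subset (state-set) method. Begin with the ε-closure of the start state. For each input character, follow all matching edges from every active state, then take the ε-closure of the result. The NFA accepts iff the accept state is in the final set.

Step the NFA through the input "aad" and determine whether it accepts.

Answer: ACCEPT

Steps:
S₀ = ε-closure({0}) = {0,1,2,4}
'a' @ 1: {1,2,3,4,5}  [accepting]
'a' @ 2: {1,2,3,4,5}  [accepting]
'd' @ 3: {5}  [accepting]
end set {5} — state 5 in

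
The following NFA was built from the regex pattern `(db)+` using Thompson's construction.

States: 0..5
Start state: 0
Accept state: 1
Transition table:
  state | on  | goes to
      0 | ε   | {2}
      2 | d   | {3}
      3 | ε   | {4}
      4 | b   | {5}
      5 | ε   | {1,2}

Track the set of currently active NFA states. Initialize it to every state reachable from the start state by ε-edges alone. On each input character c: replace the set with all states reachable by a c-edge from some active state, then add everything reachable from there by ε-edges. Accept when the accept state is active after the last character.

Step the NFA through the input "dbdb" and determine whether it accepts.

Answer: ACCEPT

Steps:
S₀ = ε-closure({0}) = {0,2}
'd' @ 1: {3,4}
'b' @ 2: {1,2,5}  [accepting]
'd' @ 3: {3,4}
'b' @ 4: {1,2,5}  [accepting]
final: {1,2,5}; accept 1 in set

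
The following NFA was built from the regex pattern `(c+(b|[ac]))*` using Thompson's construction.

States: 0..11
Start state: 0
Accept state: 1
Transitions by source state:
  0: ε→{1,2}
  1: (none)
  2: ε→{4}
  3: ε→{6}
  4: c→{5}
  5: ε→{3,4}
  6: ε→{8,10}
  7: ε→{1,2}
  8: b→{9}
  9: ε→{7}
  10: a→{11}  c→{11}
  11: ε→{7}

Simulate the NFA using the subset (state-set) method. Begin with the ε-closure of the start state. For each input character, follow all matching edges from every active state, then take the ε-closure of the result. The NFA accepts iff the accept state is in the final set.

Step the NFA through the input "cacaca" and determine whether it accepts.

Answer: ACCEPT

Steps:
initial (ε-close {0}): {0,1,2,4}
'c' @ 1: {3,4,5,6,8,10}
'a' @ 2: {1,2,4,7,11}  ✓accept
'c' @ 3: {3,4,5,6,8,10}
'a' @ 4: {1,2,4,7,11}  ✓accept
'c' @ 5: {3,4,5,6,8,10}
'a' @ 6: {1,2,4,7,11}  ✓accept
after full input: {1,2,4,7,11}  (accept=1 in)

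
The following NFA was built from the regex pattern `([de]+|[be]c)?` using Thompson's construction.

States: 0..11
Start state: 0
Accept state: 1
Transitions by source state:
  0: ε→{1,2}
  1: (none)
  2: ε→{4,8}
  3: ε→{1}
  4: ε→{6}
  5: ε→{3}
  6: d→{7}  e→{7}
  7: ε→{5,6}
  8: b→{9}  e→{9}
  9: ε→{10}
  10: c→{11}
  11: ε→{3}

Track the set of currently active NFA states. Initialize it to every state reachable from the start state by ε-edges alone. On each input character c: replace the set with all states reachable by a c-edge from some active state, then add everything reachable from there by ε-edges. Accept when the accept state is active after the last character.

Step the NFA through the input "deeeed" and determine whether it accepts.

Answer: ACCEPT

Derivation:
initial (ε-close {0}): {0,1,2,4,6,8}
'd' @ 1: {1,3,5,6,7}  [accepting]
'e' @ 2: {1,3,5,6,7}  [accepting]
'e' @ 3: {1,3,5,6,7}  [accepting]
'e' @ 4: {1,3,5,6,7}  [accepting]
'e' @ 5: {1,3,5,6,7}  [accepting]
'd' @ 6: {1,3,5,6,7}  [accepting]
end set {1,3,5,6,7} — state 1 in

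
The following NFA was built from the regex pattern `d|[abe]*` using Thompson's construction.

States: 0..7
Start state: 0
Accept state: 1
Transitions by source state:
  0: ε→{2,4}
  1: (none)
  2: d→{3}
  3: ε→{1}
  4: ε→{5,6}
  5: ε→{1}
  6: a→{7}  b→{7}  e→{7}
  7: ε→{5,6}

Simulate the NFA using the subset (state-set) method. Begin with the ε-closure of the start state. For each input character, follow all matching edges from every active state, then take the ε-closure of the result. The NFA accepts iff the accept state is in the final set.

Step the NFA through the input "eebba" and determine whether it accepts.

Answer: ACCEPT

Trace:
initial (ε-close {0}): {0,1,2,4,5,6}
'e' @ 1: {1,5,6,7}  [accepting]
'e' @ 2: {1,5,6,7}  [accepting]
'b' @ 3: {1,5,6,7}  [accepting]
'b' @ 4: {1,5,6,7}  [accepting]
'a' @ 5: {1,5,6,7}  [accepting]
final: {1,5,6,7}; accept 1 in set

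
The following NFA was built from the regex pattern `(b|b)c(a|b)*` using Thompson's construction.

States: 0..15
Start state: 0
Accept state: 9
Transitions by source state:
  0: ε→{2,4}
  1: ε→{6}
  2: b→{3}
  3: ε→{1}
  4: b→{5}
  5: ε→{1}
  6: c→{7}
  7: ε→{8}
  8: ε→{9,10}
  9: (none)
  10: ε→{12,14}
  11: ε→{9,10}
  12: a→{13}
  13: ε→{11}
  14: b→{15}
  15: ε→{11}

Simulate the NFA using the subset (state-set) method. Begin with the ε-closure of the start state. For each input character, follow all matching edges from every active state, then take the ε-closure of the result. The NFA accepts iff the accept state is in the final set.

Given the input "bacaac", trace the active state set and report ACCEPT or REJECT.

Answer: REJECT

Derivation:
start: ε-closure({0}) = {0,2,4}
'b' @ 1: {1,3,5,6}
'a' @ 2: {}  — state set empty
rest 'caac' ignored (set empty)
after full input: {}  (accept=9 not in)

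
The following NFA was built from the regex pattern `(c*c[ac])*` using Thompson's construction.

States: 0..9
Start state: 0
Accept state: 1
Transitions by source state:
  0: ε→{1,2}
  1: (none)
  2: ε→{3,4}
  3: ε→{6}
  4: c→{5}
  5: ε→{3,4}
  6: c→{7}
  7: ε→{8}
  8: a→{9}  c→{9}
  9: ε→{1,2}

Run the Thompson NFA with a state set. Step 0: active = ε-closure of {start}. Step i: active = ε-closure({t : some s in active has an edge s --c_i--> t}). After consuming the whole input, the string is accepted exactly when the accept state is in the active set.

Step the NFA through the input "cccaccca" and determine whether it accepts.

start: ε-closure({0}) = {0,1,2,3,4,6}
'c' @ 1: {3,4,5,6,7,8}
'c' @ 2: {1,2,3,4,5,6,7,8,9}  [accepting]
'c' @ 3: {1,2,3,4,5,6,7,8,9}  [accepting]
'a' @ 4: {1,2,3,4,6,9}  [accepting]
'c' @ 5: {3,4,5,6,7,8}
'c' @ 6: {1,2,3,4,5,6,7,8,9}  [accepting]
'c' @ 7: {1,2,3,4,5,6,7,8,9}  [accepting]
'a' @ 8: {1,2,3,4,6,9}  [accepting]
end set {1,2,3,4,6,9} — state 1 in

Answer: ACCEPT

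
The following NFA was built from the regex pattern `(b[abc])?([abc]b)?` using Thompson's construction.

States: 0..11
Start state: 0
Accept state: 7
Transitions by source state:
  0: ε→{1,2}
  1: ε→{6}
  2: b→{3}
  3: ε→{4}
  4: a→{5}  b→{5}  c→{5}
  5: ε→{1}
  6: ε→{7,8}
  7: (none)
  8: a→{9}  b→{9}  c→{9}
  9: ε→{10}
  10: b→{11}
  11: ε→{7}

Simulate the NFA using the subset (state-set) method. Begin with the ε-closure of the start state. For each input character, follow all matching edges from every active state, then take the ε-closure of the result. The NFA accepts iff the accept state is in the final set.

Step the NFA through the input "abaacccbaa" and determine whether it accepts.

start: ε-closure({0}) = {0,1,2,6,7,8}
'a' @ 1: {9,10}
'b' @ 2: {7,11}  ✓accept
'a' @ 3: {}  — no active states
rest 'acccbaa' ignored (set empty)
after full input: {}  (accept=7 not in)

Answer: REJECT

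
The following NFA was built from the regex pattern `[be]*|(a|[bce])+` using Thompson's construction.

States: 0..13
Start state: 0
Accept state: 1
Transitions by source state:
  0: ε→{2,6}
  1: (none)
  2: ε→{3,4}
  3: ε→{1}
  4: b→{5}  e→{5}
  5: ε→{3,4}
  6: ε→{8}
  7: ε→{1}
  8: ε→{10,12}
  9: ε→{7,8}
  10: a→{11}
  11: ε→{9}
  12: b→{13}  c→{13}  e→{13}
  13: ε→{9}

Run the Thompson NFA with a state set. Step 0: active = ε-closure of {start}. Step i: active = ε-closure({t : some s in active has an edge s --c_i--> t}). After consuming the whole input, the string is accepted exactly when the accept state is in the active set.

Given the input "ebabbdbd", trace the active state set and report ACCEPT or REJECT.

Answer: REJECT

Trace:
initial (ε-close {0}): {0,1,2,3,4,6,8,10,12}
'e' @ 1: {1,3,4,5,7,8,9,10,12,13}  (accept∈set)
'b' @ 2: {1,3,4,5,7,8,9,10,12,13}  (accept∈set)
'a' @ 3: {1,7,8,9,10,11,12}  (accept∈set)
'b' @ 4: {1,7,8,9,10,12,13}  (accept∈set)
'b' @ 5: {1,7,8,9,10,12,13}  (accept∈set)
'd' @ 6: {}  — state set empty
rest 'bd' ignored (set empty)
end set {} — state 1 not in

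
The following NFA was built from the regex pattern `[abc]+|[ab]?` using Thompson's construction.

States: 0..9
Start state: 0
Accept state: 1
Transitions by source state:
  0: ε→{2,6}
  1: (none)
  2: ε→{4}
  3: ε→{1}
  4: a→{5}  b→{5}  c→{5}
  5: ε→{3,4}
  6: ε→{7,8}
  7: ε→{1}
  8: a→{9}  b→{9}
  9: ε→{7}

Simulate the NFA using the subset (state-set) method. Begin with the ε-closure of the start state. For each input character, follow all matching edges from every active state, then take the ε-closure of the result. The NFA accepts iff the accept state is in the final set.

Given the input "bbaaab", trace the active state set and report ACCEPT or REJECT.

initial (ε-close {0}): {0,1,2,4,6,7,8}
'b' @ 1: {1,3,4,5,7,9}  [accepting]
'b' @ 2: {1,3,4,5}  [accepting]
'a' @ 3: {1,3,4,5}  [accepting]
'a' @ 4: {1,3,4,5}  [accepting]
'a' @ 5: {1,3,4,5}  [accepting]
'b' @ 6: {1,3,4,5}  [accepting]
after full input: {1,3,4,5}  (accept=1 in)

Answer: ACCEPT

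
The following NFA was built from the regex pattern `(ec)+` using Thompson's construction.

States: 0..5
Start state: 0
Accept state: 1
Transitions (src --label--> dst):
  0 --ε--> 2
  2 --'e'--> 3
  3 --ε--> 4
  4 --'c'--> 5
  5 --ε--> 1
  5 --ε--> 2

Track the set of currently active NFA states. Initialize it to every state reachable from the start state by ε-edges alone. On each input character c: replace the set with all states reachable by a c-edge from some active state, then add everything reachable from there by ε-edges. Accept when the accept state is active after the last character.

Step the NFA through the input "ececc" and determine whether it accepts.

start: ε-closure({0}) = {0,2}
'e' @ 1: {3,4}
'c' @ 2: {1,2,5}  ✓accept
'e' @ 3: {3,4}
'c' @ 4: {1,2,5}  ✓accept
'c' @ 5: {}  — dead — no transitions
final: {}; accept 1 not in set

Answer: REJECT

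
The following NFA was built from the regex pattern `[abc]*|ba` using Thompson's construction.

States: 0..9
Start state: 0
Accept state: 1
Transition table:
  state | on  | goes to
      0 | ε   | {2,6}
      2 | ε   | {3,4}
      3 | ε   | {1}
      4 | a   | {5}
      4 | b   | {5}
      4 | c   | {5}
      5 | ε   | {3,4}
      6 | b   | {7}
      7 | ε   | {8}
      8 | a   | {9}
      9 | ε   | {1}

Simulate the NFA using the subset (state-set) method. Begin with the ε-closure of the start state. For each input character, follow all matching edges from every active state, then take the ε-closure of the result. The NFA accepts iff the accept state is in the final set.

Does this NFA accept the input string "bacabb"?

Answer: ACCEPT

Trace:
start: ε-closure({0}) = {0,1,2,3,4,6}
'b' @ 1: {1,3,4,5,7,8}  (accept∈set)
'a' @ 2: {1,3,4,5,9}  (accept∈set)
'c' @ 3: {1,3,4,5}  (accept∈set)
'a' @ 4: {1,3,4,5}  (accept∈set)
'b' @ 5: {1,3,4,5}  (accept∈set)
'b' @ 6: {1,3,4,5}  (accept∈set)
final: {1,3,4,5}; accept 1 in set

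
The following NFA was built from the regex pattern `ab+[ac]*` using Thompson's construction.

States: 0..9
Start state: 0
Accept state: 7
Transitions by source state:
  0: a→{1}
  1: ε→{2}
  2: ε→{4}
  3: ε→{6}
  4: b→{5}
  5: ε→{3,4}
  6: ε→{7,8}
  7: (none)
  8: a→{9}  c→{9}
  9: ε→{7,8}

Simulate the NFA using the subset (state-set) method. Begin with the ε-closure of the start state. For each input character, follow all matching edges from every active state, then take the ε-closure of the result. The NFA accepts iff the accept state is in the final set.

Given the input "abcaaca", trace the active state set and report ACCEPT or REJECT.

initial (ε-close {0}): {0}
'a' @ 1: {1,2,4}
'b' @ 2: {3,4,5,6,7,8}  (accept∈set)
'c' @ 3: {7,8,9}  (accept∈set)
'a' @ 4: {7,8,9}  (accept∈set)
'a' @ 5: {7,8,9}  (accept∈set)
'c' @ 6: {7,8,9}  (accept∈set)
'a' @ 7: {7,8,9}  (accept∈set)
final: {7,8,9}; accept 7 in set

Answer: ACCEPT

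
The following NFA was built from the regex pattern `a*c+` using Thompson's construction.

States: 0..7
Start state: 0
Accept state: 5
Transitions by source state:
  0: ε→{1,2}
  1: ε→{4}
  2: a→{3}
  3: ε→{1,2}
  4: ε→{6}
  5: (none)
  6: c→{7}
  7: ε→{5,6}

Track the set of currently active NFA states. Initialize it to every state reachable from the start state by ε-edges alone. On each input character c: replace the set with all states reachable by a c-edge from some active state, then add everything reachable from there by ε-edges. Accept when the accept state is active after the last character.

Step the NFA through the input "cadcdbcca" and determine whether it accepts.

start: ε-closure({0}) = {0,1,2,4,6}
'c' @ 1: {5,6,7}  ✓accept
'a' @ 2: {}  — dead — no transitions
rest 'dcdbcca' ignored (set empty)
after full input: {}  (accept=5 not in)

Answer: REJECT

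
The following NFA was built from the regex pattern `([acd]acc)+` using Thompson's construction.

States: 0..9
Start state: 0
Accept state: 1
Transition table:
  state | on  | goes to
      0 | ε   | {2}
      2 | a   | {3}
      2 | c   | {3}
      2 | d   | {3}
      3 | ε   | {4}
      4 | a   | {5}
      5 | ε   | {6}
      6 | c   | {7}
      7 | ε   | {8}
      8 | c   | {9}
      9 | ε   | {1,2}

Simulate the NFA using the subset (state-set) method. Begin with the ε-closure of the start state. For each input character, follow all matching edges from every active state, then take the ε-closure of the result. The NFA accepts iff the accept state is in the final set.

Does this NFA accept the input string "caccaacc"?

Answer: ACCEPT

Trace:
initial (ε-close {0}): {0,2}
'c' @ 1: {3,4}
'a' @ 2: {5,6}
'c' @ 3: {7,8}
'c' @ 4: {1,2,9}  (accept∈set)
'a' @ 5: {3,4}
'a' @ 6: {5,6}
'c' @ 7: {7,8}
'c' @ 8: {1,2,9}  (accept∈set)
final: {1,2,9}; accept 1 in set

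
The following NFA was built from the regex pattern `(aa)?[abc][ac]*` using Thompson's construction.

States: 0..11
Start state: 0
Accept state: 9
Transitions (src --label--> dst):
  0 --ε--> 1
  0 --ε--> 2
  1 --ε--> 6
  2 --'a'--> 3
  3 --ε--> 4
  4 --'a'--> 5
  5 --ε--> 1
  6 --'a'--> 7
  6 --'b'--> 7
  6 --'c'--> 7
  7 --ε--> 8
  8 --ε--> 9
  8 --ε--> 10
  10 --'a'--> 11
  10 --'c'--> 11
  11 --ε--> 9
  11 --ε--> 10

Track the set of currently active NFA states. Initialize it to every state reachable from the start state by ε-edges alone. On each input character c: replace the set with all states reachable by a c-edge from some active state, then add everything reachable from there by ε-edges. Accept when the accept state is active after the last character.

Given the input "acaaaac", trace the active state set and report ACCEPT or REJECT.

Answer: ACCEPT

Steps:
S₀ = ε-closure({0}) = {0,1,2,6}
'a' @ 1: {3,4,7,8,9,10}  (accept∈set)
'c' @ 2: {9,10,11}  (accept∈set)
'a' @ 3: {9,10,11}  (accept∈set)
'a' @ 4: {9,10,11}  (accept∈set)
'a' @ 5: {9,10,11}  (accept∈set)
'a' @ 6: {9,10,11}  (accept∈set)
'c' @ 7: {9,10,11}  (accept∈set)
end set {9,10,11} — state 9 in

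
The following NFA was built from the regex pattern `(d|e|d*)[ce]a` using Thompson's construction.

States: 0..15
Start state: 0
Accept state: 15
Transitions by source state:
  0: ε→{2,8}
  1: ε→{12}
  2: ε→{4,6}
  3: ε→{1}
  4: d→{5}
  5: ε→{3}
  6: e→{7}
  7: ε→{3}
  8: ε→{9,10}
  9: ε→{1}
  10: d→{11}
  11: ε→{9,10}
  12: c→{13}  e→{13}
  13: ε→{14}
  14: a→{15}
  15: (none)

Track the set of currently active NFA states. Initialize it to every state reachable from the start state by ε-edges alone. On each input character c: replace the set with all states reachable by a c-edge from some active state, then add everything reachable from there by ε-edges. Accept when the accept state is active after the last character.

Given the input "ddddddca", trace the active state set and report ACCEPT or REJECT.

Answer: ACCEPT

Trace:
start: ε-closure({0}) = {0,1,2,4,6,8,9,10,12}
'd' @ 1: {1,3,5,9,10,11,12}
'd' @ 2: {1,9,10,11,12}
'd' @ 3: {1,9,10,11,12}
'd' @ 4: {1,9,10,11,12}
'd' @ 5: {1,9,10,11,12}
'd' @ 6: {1,9,10,11,12}
'c' @ 7: {13,14}
'a' @ 8: {15}  (accept∈set)
after full input: {15}  (accept=15 in)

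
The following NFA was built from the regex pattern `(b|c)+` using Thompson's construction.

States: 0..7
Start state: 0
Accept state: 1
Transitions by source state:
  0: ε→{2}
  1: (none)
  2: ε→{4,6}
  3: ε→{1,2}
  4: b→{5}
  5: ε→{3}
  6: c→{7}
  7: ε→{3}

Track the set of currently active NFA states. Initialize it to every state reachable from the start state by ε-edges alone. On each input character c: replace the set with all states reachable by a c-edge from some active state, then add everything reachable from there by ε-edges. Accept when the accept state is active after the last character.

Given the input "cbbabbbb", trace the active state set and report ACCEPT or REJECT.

Answer: REJECT

Steps:
start: ε-closure({0}) = {0,2,4,6}
'c' @ 1: {1,2,3,4,6,7}  ✓accept
'b' @ 2: {1,2,3,4,5,6}  ✓accept
'b' @ 3: {1,2,3,4,5,6}  ✓accept
'a' @ 4: {}  — no active states
rest 'bbbb' ignored (set empty)
final: {}; accept 1 not in set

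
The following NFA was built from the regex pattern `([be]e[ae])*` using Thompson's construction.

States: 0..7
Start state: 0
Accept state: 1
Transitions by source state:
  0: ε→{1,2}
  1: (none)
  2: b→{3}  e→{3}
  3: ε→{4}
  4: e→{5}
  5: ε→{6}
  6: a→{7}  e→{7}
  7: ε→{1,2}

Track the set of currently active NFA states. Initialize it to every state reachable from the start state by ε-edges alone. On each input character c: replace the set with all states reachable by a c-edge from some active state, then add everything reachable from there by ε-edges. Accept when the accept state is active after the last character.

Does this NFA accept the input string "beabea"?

Answer: ACCEPT

Steps:
start: ε-closure({0}) = {0,1,2}
'b' @ 1: {3,4}
'e' @ 2: {5,6}
'a' @ 3: {1,2,7}  ✓accept
'b' @ 4: {3,4}
'e' @ 5: {5,6}
'a' @ 6: {1,2,7}  ✓accept
end set {1,2,7} — state 1 in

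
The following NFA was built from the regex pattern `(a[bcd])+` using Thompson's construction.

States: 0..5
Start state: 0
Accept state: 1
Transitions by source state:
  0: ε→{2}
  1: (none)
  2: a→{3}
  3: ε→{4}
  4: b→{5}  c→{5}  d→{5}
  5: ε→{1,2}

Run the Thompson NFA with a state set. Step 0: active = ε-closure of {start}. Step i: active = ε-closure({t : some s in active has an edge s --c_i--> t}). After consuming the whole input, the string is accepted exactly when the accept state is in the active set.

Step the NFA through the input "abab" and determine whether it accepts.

Answer: ACCEPT

Trace:
S₀ = ε-closure({0}) = {0,2}
'a' @ 1: {3,4}
'b' @ 2: {1,2,5}  (accept∈set)
'a' @ 3: {3,4}
'b' @ 4: {1,2,5}  (accept∈set)
after full input: {1,2,5}  (accept=1 in)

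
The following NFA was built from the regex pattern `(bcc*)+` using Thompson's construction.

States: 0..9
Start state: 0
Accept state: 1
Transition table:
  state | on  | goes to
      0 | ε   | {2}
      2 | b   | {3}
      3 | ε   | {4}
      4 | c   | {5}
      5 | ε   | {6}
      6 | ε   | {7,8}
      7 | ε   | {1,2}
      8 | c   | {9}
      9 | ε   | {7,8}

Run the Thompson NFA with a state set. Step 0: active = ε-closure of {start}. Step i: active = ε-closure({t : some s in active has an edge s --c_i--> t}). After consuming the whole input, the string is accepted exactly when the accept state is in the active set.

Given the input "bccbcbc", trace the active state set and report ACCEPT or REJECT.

initial (ε-close {0}): {0,2}
'b' @ 1: {3,4}
'c' @ 2: {1,2,5,6,7,8}  [accepting]
'c' @ 3: {1,2,7,8,9}  [accepting]
'b' @ 4: {3,4}
'c' @ 5: {1,2,5,6,7,8}  [accepting]
'b' @ 6: {3,4}
'c' @ 7: {1,2,5,6,7,8}  [accepting]
after full input: {1,2,5,6,7,8}  (accept=1 in)

Answer: ACCEPT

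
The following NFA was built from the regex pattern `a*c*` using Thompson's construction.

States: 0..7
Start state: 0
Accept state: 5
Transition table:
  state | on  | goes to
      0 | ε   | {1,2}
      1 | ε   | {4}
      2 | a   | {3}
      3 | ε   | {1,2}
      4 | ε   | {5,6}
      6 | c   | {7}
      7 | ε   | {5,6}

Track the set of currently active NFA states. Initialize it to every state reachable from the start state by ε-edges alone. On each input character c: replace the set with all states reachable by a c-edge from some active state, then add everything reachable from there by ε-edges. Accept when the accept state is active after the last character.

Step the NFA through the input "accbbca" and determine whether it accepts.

start: ε-closure({0}) = {0,1,2,4,5,6}
'a' @ 1: {1,2,3,4,5,6}  ✓accept
'c' @ 2: {5,6,7}  ✓accept
'c' @ 3: {5,6,7}  ✓accept
'b' @ 4: {}  — no active states
rest 'bca' ignored (set empty)
final: {}; accept 5 not in set

Answer: REJECT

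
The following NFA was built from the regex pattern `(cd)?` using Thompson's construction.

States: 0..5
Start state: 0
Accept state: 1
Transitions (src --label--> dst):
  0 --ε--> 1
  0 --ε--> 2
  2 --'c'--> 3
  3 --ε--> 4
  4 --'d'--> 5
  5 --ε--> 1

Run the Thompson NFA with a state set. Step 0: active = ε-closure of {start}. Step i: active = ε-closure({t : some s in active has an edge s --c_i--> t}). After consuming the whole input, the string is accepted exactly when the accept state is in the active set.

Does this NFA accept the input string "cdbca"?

Answer: REJECT

Trace:
initial (ε-close {0}): {0,1,2}
'c' @ 1: {3,4}
'd' @ 2: {1,5}  ✓accept
'b' @ 3: {}  — dead — no transitions
rest 'ca' ignored (set empty)
final: {}; accept 1 not in set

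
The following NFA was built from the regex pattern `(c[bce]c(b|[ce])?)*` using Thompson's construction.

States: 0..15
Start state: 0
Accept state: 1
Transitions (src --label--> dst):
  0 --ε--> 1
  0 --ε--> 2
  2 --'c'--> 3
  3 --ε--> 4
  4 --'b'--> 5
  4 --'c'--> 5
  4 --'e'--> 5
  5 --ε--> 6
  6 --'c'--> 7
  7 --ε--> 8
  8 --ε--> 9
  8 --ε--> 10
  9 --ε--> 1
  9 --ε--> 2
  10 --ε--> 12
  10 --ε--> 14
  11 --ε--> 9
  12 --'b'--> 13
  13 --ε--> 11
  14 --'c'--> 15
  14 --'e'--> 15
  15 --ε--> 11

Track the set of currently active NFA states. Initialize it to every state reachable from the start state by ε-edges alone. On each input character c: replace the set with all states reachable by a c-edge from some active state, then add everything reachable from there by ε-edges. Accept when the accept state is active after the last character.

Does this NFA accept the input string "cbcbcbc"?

Answer: ACCEPT

Trace:
initial (ε-close {0}): {0,1,2}
'c' @ 1: {3,4}
'b' @ 2: {5,6}
'c' @ 3: {1,2,7,8,9,10,12,14}  (accept∈set)
'b' @ 4: {1,2,9,11,13}  (accept∈set)
'c' @ 5: {3,4}
'b' @ 6: {5,6}
'c' @ 7: {1,2,7,8,9,10,12,14}  (accept∈set)
end set {1,2,7,8,9,10,12,14} — state 1 in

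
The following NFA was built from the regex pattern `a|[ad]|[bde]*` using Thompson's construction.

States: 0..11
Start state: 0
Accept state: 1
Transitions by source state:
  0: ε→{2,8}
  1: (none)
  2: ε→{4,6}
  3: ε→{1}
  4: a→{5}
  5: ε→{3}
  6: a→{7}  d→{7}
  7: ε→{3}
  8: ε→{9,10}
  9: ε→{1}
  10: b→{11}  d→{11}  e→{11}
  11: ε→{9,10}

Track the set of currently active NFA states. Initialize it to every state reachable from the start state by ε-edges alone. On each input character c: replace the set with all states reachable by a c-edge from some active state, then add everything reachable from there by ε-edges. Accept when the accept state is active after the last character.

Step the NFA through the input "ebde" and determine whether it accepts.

initial (ε-close {0}): {0,1,2,4,6,8,9,10}
'e' @ 1: {1,9,10,11}  [accepting]
'b' @ 2: {1,9,10,11}  [accepting]
'd' @ 3: {1,9,10,11}  [accepting]
'e' @ 4: {1,9,10,11}  [accepting]
end set {1,9,10,11} — state 1 in

Answer: ACCEPT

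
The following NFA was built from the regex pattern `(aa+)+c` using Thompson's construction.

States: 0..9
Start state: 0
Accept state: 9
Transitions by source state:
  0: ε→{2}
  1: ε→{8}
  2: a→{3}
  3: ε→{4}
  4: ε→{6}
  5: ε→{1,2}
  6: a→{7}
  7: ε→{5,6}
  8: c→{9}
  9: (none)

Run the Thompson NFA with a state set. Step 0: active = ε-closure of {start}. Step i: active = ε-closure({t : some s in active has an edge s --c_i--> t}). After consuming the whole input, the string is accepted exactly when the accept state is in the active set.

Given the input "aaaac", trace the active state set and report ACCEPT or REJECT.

S₀ = ε-closure({0}) = {0,2}
'a' @ 1: {3,4,6}
'a' @ 2: {1,2,5,6,7,8}
'a' @ 3: {1,2,3,4,5,6,7,8}
'a' @ 4: {1,2,3,4,5,6,7,8}
'c' @ 5: {9}  [accepting]
end set {9} — state 9 in

Answer: ACCEPT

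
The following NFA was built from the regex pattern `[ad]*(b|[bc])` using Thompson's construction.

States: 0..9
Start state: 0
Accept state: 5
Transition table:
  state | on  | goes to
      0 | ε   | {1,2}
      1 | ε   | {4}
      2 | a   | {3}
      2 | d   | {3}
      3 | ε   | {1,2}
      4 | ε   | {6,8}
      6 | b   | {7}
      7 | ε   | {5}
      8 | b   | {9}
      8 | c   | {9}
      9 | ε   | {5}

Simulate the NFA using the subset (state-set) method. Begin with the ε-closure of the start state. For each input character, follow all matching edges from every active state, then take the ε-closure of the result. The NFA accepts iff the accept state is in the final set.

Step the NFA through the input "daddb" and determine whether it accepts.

initial (ε-close {0}): {0,1,2,4,6,8}
'd' @ 1: {1,2,3,4,6,8}
'a' @ 2: {1,2,3,4,6,8}
'd' @ 3: {1,2,3,4,6,8}
'd' @ 4: {1,2,3,4,6,8}
'b' @ 5: {5,7,9}  [accepting]
after full input: {5,7,9}  (accept=5 in)

Answer: ACCEPT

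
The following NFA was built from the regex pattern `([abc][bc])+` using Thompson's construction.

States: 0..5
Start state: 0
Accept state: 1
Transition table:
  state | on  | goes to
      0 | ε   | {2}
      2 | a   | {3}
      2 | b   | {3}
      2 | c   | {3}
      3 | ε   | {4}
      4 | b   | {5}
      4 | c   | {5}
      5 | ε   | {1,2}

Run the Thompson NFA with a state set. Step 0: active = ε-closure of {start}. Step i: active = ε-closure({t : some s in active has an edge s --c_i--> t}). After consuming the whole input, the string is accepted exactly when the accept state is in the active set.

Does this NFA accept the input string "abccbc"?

Answer: ACCEPT

Trace:
initial (ε-close {0}): {0,2}
'a' @ 1: {3,4}
'b' @ 2: {1,2,5}  (accept∈set)
'c' @ 3: {3,4}
'c' @ 4: {1,2,5}  (accept∈set)
'b' @ 5: {3,4}
'c' @ 6: {1,2,5}  (accept∈set)
after full input: {1,2,5}  (accept=1 in)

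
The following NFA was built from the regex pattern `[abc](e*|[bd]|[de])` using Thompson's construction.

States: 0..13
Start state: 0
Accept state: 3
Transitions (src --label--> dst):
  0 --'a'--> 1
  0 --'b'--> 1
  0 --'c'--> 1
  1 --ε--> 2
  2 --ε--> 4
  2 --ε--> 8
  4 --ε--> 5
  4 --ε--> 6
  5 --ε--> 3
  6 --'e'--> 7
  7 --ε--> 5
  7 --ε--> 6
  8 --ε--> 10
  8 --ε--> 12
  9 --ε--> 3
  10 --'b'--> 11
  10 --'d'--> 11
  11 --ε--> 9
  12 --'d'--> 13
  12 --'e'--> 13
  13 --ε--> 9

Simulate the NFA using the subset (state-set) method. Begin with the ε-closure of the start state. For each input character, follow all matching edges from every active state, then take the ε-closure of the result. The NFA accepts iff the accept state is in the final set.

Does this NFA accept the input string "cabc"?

S₀ = ε-closure({0}) = {0}
'c' @ 1: {1,2,3,4,5,6,8,10,12}  ✓accept
'a' @ 2: {}  — state set empty
rest 'bc' ignored (set empty)
final: {}; accept 3 not in set

Answer: REJECT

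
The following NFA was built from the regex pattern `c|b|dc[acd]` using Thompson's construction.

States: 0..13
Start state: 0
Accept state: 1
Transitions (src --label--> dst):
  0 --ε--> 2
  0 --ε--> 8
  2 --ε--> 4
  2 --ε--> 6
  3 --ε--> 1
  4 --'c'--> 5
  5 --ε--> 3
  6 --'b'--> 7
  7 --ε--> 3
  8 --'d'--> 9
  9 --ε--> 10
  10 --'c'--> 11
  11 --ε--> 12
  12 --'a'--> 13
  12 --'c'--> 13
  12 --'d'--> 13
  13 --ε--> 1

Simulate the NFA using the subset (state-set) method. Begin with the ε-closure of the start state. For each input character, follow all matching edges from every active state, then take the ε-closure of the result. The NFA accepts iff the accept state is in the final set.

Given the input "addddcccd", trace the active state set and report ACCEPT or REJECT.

Answer: REJECT

Trace:
S₀ = ε-closure({0}) = {0,2,4,6,8}
'a' @ 1: {}  — state set empty
rest 'ddddcccd' ignored (set empty)
after full input: {}  (accept=1 not in)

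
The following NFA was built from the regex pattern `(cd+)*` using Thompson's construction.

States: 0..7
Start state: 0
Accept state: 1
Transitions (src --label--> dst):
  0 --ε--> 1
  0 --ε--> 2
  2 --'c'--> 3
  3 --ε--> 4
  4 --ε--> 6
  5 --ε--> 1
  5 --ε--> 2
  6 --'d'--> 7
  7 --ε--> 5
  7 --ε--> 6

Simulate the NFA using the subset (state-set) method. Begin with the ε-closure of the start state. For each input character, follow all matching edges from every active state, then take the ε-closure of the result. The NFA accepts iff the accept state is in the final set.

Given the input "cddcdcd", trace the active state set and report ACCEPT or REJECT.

S₀ = ε-closure({0}) = {0,1,2}
'c' @ 1: {3,4,6}
'd' @ 2: {1,2,5,6,7}  ✓accept
'd' @ 3: {1,2,5,6,7}  ✓accept
'c' @ 4: {3,4,6}
'd' @ 5: {1,2,5,6,7}  ✓accept
'c' @ 6: {3,4,6}
'd' @ 7: {1,2,5,6,7}  ✓accept
final: {1,2,5,6,7}; accept 1 in set

Answer: ACCEPT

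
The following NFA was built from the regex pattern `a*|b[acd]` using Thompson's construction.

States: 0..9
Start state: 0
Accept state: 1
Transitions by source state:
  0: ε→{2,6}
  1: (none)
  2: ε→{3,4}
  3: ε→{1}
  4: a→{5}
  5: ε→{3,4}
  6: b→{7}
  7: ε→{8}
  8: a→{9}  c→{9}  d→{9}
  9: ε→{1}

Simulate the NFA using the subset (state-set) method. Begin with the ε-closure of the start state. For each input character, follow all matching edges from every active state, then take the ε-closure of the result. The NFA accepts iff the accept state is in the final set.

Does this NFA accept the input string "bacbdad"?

Answer: REJECT

Steps:
start: ε-closure({0}) = {0,1,2,3,4,6}
'b' @ 1: {7,8}
'a' @ 2: {1,9}  [accepting]
'c' @ 3: {}  — no active states
rest 'bdad' ignored (set empty)
final: {}; accept 1 not in set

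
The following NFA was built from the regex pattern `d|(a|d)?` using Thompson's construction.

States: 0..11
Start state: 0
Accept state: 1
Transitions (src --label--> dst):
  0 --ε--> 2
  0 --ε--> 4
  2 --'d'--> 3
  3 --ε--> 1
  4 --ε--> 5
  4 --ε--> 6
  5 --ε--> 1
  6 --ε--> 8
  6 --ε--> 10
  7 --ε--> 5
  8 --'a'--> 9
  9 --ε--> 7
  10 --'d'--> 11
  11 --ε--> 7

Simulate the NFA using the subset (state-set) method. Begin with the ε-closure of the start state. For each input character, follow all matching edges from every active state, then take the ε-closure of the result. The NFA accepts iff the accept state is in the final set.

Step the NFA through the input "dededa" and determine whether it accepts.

S₀ = ε-closure({0}) = {0,1,2,4,5,6,8,10}
'd' @ 1: {1,3,5,7,11}  ✓accept
'e' @ 2: {}  — state set empty
rest 'deda' ignored (set empty)
end set {} — state 1 not in

Answer: REJECT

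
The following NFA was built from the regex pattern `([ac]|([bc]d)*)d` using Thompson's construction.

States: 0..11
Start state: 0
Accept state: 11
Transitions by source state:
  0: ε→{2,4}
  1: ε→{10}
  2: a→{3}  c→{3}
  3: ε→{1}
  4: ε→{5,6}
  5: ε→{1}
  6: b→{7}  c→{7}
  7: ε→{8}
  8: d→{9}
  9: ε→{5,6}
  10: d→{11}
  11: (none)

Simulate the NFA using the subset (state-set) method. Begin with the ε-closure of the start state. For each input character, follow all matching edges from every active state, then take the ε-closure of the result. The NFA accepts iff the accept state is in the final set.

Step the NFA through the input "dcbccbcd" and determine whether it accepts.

start: ε-closure({0}) = {0,1,2,4,5,6,10}
'd' @ 1: {11}  (accept∈set)
'c' @ 2: {}  — no active states
rest 'bccbcd' ignored (set empty)
after full input: {}  (accept=11 not in)

Answer: REJECT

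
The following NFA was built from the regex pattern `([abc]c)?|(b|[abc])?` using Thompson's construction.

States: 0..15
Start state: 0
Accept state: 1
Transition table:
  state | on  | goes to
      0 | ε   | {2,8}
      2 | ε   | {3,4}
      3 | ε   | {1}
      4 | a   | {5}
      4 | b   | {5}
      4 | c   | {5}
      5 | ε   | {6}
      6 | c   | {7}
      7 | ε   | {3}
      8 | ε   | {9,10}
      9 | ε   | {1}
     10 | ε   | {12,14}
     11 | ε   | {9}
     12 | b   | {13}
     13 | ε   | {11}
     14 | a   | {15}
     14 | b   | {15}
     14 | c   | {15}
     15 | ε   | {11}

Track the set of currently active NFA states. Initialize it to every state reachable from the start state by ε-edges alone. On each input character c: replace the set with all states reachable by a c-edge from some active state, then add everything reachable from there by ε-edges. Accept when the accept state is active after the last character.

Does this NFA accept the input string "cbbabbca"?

Answer: REJECT

Derivation:
start: ε-closure({0}) = {0,1,2,3,4,8,9,10,12,14}
'c' @ 1: {1,5,6,9,11,15}  [accepting]
'b' @ 2: {}  — no active states
rest 'babbca' ignored (set empty)
final: {}; accept 1 not in set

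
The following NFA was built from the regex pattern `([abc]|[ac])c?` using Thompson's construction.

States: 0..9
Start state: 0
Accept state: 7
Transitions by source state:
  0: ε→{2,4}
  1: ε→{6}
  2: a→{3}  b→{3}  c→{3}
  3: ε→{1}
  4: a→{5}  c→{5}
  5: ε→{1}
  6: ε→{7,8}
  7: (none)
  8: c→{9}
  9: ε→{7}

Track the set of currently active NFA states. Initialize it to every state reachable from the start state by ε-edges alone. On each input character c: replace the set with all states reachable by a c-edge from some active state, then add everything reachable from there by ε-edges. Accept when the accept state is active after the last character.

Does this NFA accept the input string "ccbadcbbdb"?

Answer: REJECT

Derivation:
initial (ε-close {0}): {0,2,4}
'c' @ 1: {1,3,5,6,7,8}  [accepting]
'c' @ 2: {7,9}  [accepting]
'b' @ 3: {}  — state set empty
rest 'adcbbdb' ignored (set empty)
final: {}; accept 7 not in set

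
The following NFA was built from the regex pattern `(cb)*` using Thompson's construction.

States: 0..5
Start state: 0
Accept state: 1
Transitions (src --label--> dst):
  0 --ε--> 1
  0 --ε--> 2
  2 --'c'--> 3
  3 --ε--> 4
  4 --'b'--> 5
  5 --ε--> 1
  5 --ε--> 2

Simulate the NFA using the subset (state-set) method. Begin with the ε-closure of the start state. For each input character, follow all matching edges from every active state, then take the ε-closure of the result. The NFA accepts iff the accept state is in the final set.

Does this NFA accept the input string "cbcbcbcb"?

Answer: ACCEPT

Derivation:
initial (ε-close {0}): {0,1,2}
'c' @ 1: {3,4}
'b' @ 2: {1,2,5}  (accept∈set)
'c' @ 3: {3,4}
'b' @ 4: {1,2,5}  (accept∈set)
'c' @ 5: {3,4}
'b' @ 6: {1,2,5}  (accept∈set)
'c' @ 7: {3,4}
'b' @ 8: {1,2,5}  (accept∈set)
final: {1,2,5}; accept 1 in set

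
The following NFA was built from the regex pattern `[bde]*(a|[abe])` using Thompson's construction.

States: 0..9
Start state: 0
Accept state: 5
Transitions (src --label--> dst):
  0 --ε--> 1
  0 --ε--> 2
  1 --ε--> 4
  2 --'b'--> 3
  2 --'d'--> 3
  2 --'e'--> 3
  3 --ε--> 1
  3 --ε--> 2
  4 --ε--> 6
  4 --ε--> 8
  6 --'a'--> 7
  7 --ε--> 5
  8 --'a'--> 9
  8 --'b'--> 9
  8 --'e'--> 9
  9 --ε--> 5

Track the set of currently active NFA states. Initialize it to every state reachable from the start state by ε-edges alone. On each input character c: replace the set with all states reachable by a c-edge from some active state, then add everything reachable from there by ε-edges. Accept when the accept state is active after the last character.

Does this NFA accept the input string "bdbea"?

Answer: ACCEPT

Trace:
S₀ = ε-closure({0}) = {0,1,2,4,6,8}
'b' @ 1: {1,2,3,4,5,6,8,9}  [accepting]
'd' @ 2: {1,2,3,4,6,8}
'b' @ 3: {1,2,3,4,5,6,8,9}  [accepting]
'e' @ 4: {1,2,3,4,5,6,8,9}  [accepting]
'a' @ 5: {5,7,9}  [accepting]
after full input: {5,7,9}  (accept=5 in)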